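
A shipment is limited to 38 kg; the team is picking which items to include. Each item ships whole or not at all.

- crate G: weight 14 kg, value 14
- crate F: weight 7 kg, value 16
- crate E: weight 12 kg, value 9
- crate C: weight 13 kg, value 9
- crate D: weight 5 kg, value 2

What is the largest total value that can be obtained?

Take crate G, crate F, crate E, and crate D: weight 14 + 7 + 12 + 5 = 38 ≤ 38, value 14 + 16 + 9 + 2 = 41.
No other feasible combination does better.

41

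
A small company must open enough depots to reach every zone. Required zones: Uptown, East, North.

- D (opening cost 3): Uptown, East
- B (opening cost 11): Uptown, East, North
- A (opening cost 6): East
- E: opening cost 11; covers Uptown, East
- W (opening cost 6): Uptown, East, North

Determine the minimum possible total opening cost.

6

The greedy cost-per-new-zone heuristic would pick D and W for 9, but a cheaper cover exists.
W alone covers Uptown, East, North — every zone.
Total opening cost: 6.
No cover costs less than 6.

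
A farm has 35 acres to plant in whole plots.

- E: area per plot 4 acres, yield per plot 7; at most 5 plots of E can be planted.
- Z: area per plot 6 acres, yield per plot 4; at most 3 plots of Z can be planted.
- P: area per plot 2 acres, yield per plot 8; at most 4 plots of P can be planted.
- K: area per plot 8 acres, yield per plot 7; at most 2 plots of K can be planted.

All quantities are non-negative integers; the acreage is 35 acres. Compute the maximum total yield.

Take 5×E, 1×Z, and 4×P: area 34 ≤ 35, yield 5·7 + 1·4 + 4·8 = 71.
P has the best ratio (8/2) and is taken to its limit of 4; remaining capacity is filled optimally with the others.

71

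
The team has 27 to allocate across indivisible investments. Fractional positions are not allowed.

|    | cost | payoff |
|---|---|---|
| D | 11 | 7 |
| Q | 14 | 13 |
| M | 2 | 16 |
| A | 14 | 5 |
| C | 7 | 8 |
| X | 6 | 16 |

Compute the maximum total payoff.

This is a 0-1 knapsack instance.
Allowing fractional choices, the relaxed optimum would be about 51.1, but investments are indivisible.
M + C + X: cost 2 + 7 + 6 = 15 ≤ 27, payoff 16 + 8 + 16 = 40.
D + M + C + X: cost 11 + 2 + 7 + 6 = 26 ≤ 27, payoff 7 + 16 + 8 + 16 = 47.
Q + M + X: cost 14 + 2 + 6 = 22 ≤ 27, payoff 13 + 16 + 16 = 45.
Best is D, M, C, and X with total payoff 47.

47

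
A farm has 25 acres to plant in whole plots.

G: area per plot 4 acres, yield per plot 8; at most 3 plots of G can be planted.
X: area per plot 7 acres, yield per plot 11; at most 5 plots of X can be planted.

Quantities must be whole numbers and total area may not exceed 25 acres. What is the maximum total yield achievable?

41

Take 1×G and 3×X: area 25 ≤ 25, yield 1·8 + 3·11 = 41.
No other integer combination yields more.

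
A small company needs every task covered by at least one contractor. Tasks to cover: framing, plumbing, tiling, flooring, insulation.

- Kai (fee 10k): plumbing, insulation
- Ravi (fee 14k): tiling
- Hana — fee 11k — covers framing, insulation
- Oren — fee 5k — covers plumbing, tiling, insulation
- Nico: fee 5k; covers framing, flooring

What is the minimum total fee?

This is an integer covering problem.
Choose Oren and Nico: together they cover framing, plumbing, tiling, flooring, insulation — every task.
Total fee: 5 + 5 = 10.
No cover costs less than 10.

10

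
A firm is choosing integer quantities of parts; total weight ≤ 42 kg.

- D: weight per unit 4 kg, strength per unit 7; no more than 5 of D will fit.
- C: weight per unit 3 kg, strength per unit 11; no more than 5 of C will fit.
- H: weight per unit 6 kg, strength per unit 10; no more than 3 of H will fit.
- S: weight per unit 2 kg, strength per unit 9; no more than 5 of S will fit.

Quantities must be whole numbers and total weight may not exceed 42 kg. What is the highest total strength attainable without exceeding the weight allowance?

128

This is a bounded integer knapsack.
Take 4×D, 5×C, and 5×S: weight 41 ≤ 42, strength 4·7 + 5·11 + 5·9 = 128.
S has the best ratio (9/2) and is taken to its limit of 5; remaining capacity is filled optimally with the others.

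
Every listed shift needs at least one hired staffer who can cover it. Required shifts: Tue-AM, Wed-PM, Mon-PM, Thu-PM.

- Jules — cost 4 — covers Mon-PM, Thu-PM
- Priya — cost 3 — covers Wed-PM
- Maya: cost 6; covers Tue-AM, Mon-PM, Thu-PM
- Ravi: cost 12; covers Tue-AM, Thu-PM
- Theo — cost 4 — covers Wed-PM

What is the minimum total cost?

9

The greedy cost-per-new-shift heuristic would pick Jules, Priya, and Maya for 13, but a cheaper cover exists.
Choose Priya and Maya: together they cover Tue-AM, Wed-PM, Mon-PM, Thu-PM — every shift.
Total cost: 3 + 6 = 9.
No cover costs less than 9.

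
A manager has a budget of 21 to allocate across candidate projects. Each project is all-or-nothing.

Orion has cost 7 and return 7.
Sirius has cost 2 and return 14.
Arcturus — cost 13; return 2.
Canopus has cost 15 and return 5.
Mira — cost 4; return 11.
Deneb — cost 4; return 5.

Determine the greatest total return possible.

37

This is an integer program with binary decision variables.
Allowing fractional choices, the relaxed optimum would be about 38.3, but projects are indivisible.
Orion + Sirius + Mira: cost 7 + 2 + 4 = 13 ≤ 21, return 7 + 14 + 11 = 32.
Orion + Sirius + Mira + Deneb: cost 7 + 2 + 4 + 4 = 17 ≤ 21, return 7 + 14 + 11 + 5 = 37.
Best is Orion, Sirius, Mira, and Deneb with total return 37.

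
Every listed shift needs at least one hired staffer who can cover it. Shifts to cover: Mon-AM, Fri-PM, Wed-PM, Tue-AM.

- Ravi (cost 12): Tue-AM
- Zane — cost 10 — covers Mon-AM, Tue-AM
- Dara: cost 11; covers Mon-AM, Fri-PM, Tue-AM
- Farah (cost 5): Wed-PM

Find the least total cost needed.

Choose Dara and Farah: together they cover Mon-AM, Fri-PM, Wed-PM, Tue-AM — every shift.
Total cost: 11 + 5 = 16.
No cover costs less than 16.

16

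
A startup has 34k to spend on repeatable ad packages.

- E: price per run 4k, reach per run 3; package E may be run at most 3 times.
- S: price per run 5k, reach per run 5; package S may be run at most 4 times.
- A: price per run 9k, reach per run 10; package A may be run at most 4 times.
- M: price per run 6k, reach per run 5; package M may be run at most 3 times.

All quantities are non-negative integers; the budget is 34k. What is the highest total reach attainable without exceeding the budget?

35

This is a bounded integer knapsack.
A has the best ratio (10/9); taking only A gives at most 3×10 = 30 (stopped by the price limit).
Mixing does better — 3×A and 1×M: price 33 ≤ 34, reach 3·10 + 1·5 = 35.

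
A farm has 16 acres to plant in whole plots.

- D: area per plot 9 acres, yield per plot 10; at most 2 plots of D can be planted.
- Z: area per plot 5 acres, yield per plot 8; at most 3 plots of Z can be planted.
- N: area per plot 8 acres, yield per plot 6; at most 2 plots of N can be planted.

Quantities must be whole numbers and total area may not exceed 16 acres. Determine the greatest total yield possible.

Take 3×Z: area 15 ≤ 16, yield 3·8 = 24.
Z has the best ratio (8/5) and is taken to its limit of 3; remaining capacity is filled optimally with the others.

24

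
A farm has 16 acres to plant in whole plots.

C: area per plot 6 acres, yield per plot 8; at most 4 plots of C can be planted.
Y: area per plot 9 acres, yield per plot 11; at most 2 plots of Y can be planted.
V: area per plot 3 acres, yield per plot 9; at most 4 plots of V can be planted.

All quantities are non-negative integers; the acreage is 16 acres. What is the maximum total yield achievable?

This is a bounded integer knapsack.
Take 4×V: area 12 ≤ 16, yield 4·9 = 36.
V has the best ratio (9/3) and is taken to its limit of 4; remaining capacity is filled optimally with the others.

36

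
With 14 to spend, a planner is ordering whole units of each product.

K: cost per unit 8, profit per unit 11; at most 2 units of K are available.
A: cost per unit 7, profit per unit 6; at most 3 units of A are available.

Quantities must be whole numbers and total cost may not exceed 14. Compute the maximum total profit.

2×A: cost 14 ≤ 14, profit 2·6 = 12.
1×K: cost 8 ≤ 14, profit 1·11 = 11.
Best is 12.

12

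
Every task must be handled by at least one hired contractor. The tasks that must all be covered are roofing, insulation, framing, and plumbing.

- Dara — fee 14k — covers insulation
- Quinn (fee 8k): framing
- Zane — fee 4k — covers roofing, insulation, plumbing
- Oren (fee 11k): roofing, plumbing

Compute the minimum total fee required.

12

Choose Quinn and Zane: together they cover roofing, insulation, framing, plumbing — every task.
Total fee: 8 + 4 = 12.
No cover costs less than 12.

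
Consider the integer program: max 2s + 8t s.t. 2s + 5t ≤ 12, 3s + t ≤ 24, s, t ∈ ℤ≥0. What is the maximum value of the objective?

(s,t)=(1,2) is feasible, giving 18.
(s,t)=(0,2) is feasible, giving 16.
Maximum is 18 at (s,t)=(1,2).

18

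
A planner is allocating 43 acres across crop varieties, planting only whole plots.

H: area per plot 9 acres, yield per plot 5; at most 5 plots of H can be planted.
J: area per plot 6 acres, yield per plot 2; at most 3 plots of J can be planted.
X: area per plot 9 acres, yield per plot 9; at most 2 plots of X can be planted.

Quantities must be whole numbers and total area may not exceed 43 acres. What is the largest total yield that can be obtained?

30

Take 2×H, 1×J, and 2×X: area 42 ≤ 43, yield 2·5 + 1·2 + 2·9 = 30.
X has the best ratio (9/9) and is taken to its limit of 2; remaining capacity is filled optimally with the others.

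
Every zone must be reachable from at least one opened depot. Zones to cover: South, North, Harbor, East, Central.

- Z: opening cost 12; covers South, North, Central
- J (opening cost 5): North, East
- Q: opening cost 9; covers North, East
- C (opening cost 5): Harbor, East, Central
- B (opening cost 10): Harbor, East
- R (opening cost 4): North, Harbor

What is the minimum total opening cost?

17

The greedy cost-per-new-zone heuristic would pick C, R, and Z for 21, but a cheaper cover exists.
Choose Z and C: together they cover South, North, Harbor, East, Central — every zone.
Total opening cost: 12 + 5 = 17.
No cover costs less than 17.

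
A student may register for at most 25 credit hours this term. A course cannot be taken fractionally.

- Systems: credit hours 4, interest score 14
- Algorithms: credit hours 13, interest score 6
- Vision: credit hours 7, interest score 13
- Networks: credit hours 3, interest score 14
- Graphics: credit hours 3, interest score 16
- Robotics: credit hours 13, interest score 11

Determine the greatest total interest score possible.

57

Allowing fractional choices, the relaxed optimum would be about 63.8, but courses are indivisible.
Systems + Vision + Networks + Graphics: credit hours 4 + 7 + 3 + 3 = 17 ≤ 25, interest score 14 + 13 + 14 + 16 = 57.
Systems + Algorithms + Networks + Graphics: credit hours 4 + 13 + 3 + 3 = 23 ≤ 25, interest score 14 + 6 + 14 + 16 = 50.
Systems + Networks + Graphics + Robotics: credit hours 4 + 3 + 3 + 13 = 23 ≤ 25, interest score 14 + 14 + 16 + 11 = 55.
Best is Systems, Vision, Networks, and Graphics with total interest score 57.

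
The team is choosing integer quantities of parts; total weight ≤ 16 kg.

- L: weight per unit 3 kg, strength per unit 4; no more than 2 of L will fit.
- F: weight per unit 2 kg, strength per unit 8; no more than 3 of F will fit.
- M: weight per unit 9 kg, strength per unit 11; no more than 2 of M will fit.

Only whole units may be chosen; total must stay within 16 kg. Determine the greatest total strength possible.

F has the best ratio (8/2); taking only F gives at most 3×8 = 24 (stopped by the supply cap of 3).
Mixing does better — 3×F and 1×M: weight 15 ≤ 16, strength 3·8 + 1·11 = 35.

35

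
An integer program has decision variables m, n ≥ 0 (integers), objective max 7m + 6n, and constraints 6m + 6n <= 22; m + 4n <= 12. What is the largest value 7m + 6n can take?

(m,n)=(3,0): 6·3+6·0=18≤22, 1·3+4·0=3≤12, objective 21.
(m,n)=(2,1): 6·2+6·1=18≤22, 1·2+4·1=6≤12, objective 20.
(m,n)=(2,0): 6·2+6·0=12≤22, 1·2+4·0=2≤12, objective 14.
No feasible integer point exceeds 21.

21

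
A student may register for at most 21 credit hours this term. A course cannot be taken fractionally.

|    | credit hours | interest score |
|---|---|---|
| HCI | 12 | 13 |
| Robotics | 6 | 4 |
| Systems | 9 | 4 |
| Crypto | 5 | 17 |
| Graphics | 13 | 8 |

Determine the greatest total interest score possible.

This is a 0-1 knapsack instance.
Allowing fractional choices, the relaxed optimum would be about 32.7, but courses are indivisible.
HCI + Crypto: credit hours 12 + 5 = 17 ≤ 21, interest score 13 + 17 = 30.
Robotics + Systems + Crypto: credit hours 6 + 9 + 5 = 20 ≤ 21, interest score 4 + 4 + 17 = 25.
Crypto + Graphics: credit hours 5 + 13 = 18 ≤ 21, interest score 17 + 8 = 25.
Best is HCI and Crypto with total interest score 30.

30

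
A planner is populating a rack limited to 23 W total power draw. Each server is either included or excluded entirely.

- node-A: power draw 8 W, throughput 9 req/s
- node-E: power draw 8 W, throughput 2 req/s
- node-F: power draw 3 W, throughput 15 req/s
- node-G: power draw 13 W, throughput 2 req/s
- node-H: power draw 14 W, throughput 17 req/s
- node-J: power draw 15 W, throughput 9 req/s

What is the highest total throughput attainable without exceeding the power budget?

This is an integer program with binary decision variables.
Take node-F and node-H: power draw 3 + 14 = 17 ≤ 23, throughput 15 + 17 = 32.
No other feasible combination does better.

32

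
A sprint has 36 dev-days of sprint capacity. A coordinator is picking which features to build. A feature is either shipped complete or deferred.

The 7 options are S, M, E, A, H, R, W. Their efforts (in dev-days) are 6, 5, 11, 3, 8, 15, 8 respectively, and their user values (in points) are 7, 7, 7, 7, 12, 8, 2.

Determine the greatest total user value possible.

40

This is an integer program with binary decision variables.
Take S, M, E, A, and H: effort 6 + 5 + 11 + 3 + 8 = 33 ≤ 36, user value 7 + 7 + 7 + 7 + 12 = 40.
No other feasible combination does better.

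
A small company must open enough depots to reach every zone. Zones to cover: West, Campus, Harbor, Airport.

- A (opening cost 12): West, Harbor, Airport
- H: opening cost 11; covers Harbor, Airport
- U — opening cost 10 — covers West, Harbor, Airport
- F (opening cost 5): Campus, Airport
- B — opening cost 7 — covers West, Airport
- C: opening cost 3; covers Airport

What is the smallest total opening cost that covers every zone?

This is a weighted set-cover instance.
Choose U and F: together they cover West, Campus, Harbor, Airport — every zone.
Total opening cost: 10 + 5 = 15.
No cover costs less than 15.

15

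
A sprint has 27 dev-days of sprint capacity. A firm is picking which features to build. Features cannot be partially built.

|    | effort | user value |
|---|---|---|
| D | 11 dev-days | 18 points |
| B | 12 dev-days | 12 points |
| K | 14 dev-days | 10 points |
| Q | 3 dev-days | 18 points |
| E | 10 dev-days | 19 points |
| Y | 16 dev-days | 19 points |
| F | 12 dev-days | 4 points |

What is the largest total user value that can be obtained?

55

Allowing fractional choices, the relaxed optimum would be about 58.6, but features are indivisible.
B + Q + E: effort 12 + 3 + 10 = 25 ≤ 27, user value 12 + 18 + 19 = 49.
D + B + Q: effort 11 + 12 + 3 = 26 ≤ 27, user value 18 + 12 + 18 = 48.
D + Q + E: effort 11 + 3 + 10 = 24 ≤ 27, user value 18 + 18 + 19 = 55.
Best is D, Q, and E with total user value 55.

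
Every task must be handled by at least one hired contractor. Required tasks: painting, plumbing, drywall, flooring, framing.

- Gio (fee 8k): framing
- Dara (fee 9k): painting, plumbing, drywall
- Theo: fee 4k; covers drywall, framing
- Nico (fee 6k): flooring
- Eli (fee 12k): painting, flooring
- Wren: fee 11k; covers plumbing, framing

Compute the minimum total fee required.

19

Choose Dara, Theo, and Nico: together they cover painting, plumbing, drywall, flooring, framing — every task.
Total fee: 9 + 4 + 6 = 19.
No cover costs less than 19.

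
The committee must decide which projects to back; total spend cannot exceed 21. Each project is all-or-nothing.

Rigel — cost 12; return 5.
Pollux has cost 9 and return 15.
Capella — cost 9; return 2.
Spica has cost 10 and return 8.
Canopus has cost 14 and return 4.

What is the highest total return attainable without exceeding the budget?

23

Rigel + Pollux: cost 12 + 9 = 21 ≤ 21, return 5 + 15 = 20.
Pollux + Capella: cost 9 + 9 = 18 ≤ 21, return 15 + 2 = 17.
Pollux + Spica: cost 9 + 10 = 19 ≤ 21, return 15 + 8 = 23.
Best is Pollux and Spica with total return 23.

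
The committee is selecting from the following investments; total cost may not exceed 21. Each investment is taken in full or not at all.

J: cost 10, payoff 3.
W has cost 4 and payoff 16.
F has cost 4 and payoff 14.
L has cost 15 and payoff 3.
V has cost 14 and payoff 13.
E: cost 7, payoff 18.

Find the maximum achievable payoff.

48

This is a 0-1 knapsack instance.
Allowing fractional choices, the relaxed optimum would be about 53.6, but investments are indivisible.
W + F + E: cost 4 + 4 + 7 = 15 ≤ 21, payoff 16 + 14 + 18 = 48.
J + F + E: cost 10 + 4 + 7 = 21 ≤ 21, payoff 3 + 14 + 18 = 35.
J + W + E: cost 10 + 4 + 7 = 21 ≤ 21, payoff 3 + 16 + 18 = 37.
Best is W, F, and E with total payoff 48.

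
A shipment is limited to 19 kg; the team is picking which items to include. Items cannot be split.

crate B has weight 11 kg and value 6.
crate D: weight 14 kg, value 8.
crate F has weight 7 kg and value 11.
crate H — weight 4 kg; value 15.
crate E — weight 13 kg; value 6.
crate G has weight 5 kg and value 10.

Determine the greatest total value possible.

36

Allowing fractional choices, the relaxed optimum would be about 37.7, but items are indivisible.
crate F + crate H: weight 7 + 4 = 11 ≤ 19, value 11 + 15 = 26.
crate H + crate G: weight 4 + 5 = 9 ≤ 19, value 15 + 10 = 25.
crate F + crate H + crate G: weight 7 + 4 + 5 = 16 ≤ 19, value 11 + 15 + 10 = 36.
Best is crate F, crate H, and crate G with total value 36.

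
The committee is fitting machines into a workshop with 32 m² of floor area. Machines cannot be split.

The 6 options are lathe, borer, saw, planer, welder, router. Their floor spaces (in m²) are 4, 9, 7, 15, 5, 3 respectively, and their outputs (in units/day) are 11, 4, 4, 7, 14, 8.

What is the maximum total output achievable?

Take lathe, borer, saw, welder, and router: floor space 4 + 9 + 7 + 5 + 3 = 28 ≤ 32, output 11 + 4 + 4 + 14 + 8 = 41.
No other feasible combination does better.

41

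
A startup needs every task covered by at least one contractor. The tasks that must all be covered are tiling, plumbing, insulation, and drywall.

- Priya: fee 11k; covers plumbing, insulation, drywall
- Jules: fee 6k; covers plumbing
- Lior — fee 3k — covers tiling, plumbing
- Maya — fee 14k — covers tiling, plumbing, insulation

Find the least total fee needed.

14

This is an integer covering problem.
Choose Priya and Lior: together they cover tiling, plumbing, insulation, drywall — every task.
Total fee: 11 + 3 = 14.
No cover costs less than 14.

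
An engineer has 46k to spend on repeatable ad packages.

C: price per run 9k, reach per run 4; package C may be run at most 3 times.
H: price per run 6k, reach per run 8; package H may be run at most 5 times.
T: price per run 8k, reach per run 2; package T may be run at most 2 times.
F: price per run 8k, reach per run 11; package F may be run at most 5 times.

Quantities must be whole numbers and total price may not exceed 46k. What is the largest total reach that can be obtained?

This is a bounded integer knapsack.
F has the best ratio (11/8); taking only F gives at most 5×11 = 55 (stopped by the price limit).
Mixing does better — 1×H and 5×F: price 46 ≤ 46, reach 1·8 + 5·11 = 63.

63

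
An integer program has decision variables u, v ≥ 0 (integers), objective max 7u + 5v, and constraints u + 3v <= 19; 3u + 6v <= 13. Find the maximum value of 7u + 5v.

Relaxing integrality, the LP optimum is 30.33 at (u,v) = (4.33, 0), which is not an integer point.
(u,v)=(4,0): 1·4+3·0=4≤19, 3·4+6·0=12≤13, objective 28.
(u,v)=(3,0): 1·3+3·0=3≤19, 3·3+6·0=9≤13, objective 21.
The best lattice point is (4,0), giving 28.

28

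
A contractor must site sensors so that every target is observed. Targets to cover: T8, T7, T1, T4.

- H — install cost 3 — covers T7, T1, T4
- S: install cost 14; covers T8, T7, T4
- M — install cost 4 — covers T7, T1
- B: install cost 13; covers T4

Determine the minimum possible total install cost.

Choose H and S: together they cover T8, T7, T1, T4 — every target.
Total install cost: 3 + 14 = 17.
No cover costs less than 17.

17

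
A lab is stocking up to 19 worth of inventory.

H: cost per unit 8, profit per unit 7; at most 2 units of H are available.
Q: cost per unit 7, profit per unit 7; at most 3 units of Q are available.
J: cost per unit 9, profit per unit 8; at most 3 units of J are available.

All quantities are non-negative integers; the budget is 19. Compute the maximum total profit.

Q has the best ratio (7/7); taking only Q gives at most 2×7 = 14 (stopped by the cost limit).
Mixing does better — 2×J: cost 18 ≤ 19, profit 2·8 = 16.

16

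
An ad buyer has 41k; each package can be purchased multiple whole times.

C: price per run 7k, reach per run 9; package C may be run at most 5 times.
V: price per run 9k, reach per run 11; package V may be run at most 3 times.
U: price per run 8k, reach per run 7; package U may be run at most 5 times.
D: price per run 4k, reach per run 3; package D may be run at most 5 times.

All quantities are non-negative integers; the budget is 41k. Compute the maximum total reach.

51

This is a bounded integer knapsack.
Take 2×C and 3×V: price 41 ≤ 41, reach 2·9 + 3·11 = 51.
No other integer combination yields more.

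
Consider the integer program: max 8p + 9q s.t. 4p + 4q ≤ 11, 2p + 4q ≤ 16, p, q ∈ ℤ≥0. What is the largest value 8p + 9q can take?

Relaxing integrality, the LP optimum is 24.75 at (p,q) = (0, 2.75), which is not an integer point.
(p,q)=(0,2): 4·0+4·2=8≤11, 2·0+4·2=8≤16, objective 18.
(p,q)=(1,1): 4·1+4·1=8≤11, 2·1+4·1=6≤16, objective 17.
(p,q)=(0,1): 4·0+4·1=4≤11, 2·0+4·1=4≤16, objective 9.
Maximum is 18 at (p,q)=(0,2).

18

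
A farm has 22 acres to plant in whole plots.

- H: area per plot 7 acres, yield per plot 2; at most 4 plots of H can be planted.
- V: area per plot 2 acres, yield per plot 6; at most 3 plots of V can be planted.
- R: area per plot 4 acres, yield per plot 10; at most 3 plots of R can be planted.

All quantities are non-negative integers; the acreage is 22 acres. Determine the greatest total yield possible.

This is a bounded integer knapsack.
3×V and 3×R: area 18 ≤ 22, yield 3·6 + 3·10 = 48.
2×V and 3×R: area 16 ≤ 22, yield 2·6 + 3·10 = 42.
Best is 48.

48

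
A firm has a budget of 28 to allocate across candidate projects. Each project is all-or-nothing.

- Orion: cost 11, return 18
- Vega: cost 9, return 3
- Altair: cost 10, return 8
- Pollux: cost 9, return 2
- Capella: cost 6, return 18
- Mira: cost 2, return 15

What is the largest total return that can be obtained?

54

Treat it as a binary knapsack problem.
Orion + Capella + Mira: cost 11 + 6 + 2 = 19 ≤ 28, return 18 + 18 + 15 = 51.
Orion + Pollux + Capella + Mira: cost 11 + 9 + 6 + 2 = 28 ≤ 28, return 18 + 2 + 18 + 15 = 53.
Orion + Vega + Capella + Mira: cost 11 + 9 + 6 + 2 = 28 ≤ 28, return 18 + 3 + 18 + 15 = 54.
Best is Orion, Vega, Capella, and Mira with total return 54.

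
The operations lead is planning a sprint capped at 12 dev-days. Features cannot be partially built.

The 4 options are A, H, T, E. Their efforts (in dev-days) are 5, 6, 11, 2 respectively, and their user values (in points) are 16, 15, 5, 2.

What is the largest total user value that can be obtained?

31

This is an integer program with binary decision variables.
Allowing fractional choices, the relaxed optimum would be about 32.0, but features are indivisible.
A + E: effort 5 + 2 = 7 ≤ 12, user value 16 + 2 = 18.
H + E: effort 6 + 2 = 8 ≤ 12, user value 15 + 2 = 17.
A + H: effort 5 + 6 = 11 ≤ 12, user value 16 + 15 = 31.
Best is A and H with total user value 31.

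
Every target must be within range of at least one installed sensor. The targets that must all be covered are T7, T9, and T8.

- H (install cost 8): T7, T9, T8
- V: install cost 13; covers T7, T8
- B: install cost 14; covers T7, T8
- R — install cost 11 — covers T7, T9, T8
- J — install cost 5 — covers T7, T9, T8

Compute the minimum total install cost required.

This is an integer covering problem.
J alone covers T7, T9, T8 — every target.
Total install cost: 5.
No cover costs less than 5.

5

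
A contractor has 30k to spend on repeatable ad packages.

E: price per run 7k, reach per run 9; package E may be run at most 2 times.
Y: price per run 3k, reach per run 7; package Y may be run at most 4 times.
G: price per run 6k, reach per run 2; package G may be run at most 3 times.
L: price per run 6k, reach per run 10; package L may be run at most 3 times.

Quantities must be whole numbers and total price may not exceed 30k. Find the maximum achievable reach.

Take 4×Y and 3×L: price 30 ≤ 30, reach 4·7 + 3·10 = 58.
Y has the best ratio (7/3) and is taken to its limit of 4; remaining capacity is filled optimally with the others.

58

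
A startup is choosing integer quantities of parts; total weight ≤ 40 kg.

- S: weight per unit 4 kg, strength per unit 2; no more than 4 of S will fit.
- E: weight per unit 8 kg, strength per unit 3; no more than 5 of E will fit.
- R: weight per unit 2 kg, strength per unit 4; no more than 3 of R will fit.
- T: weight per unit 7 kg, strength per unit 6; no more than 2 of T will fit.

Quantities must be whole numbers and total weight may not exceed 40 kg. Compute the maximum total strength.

33

This is a bounded integer knapsack.
Take 3×S, 1×E, 3×R, and 2×T: weight 40 ≤ 40, strength 3·2 + 1·3 + 3·4 + 2·6 = 33.
R has the best ratio (4/2) and is taken to its limit of 3; remaining capacity is filled optimally with the others.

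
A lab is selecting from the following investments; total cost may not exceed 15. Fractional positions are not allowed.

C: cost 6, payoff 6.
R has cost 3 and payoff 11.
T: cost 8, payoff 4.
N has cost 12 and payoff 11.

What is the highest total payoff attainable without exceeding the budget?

22

Take R and N: cost 3 + 12 = 15 ≤ 15, payoff 11 + 11 = 22.
No other feasible combination does better.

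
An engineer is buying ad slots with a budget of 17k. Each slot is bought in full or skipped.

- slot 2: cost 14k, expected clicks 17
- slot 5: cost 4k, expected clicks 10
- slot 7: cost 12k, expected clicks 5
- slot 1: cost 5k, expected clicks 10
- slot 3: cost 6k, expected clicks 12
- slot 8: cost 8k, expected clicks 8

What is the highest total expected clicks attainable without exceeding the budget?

Take slot 5, slot 1, and slot 3: cost 4 + 5 + 6 = 15 ≤ 17, expected clicks 10 + 10 + 12 = 32.
No other feasible combination does better.

32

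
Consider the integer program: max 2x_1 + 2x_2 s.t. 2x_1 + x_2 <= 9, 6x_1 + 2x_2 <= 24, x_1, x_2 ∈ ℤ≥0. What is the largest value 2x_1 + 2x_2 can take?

(x_1,x_2)=(0,9): 2·0+1·9=9≤9, 6·0+2·9=18≤24, objective 18.
(x_1,x_2)=(0,8): 2·0+1·8=8≤9, 6·0+2·8=16≤24, objective 16.
The best lattice point is (0,9), giving 18.

18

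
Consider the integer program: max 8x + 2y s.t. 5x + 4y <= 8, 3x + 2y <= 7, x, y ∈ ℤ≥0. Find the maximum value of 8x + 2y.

The continuous relaxation peaks at (1.6, 0) with value 12.80; rounding to a feasible lattice point costs some objective.
(x,y)=(1,0): 5·1+4·0=5≤8, 3·1+2·0=3≤7, objective 8.
(x,y)=(0,1): 5·0+4·1=4≤8, 3·0+2·1=2≤7, objective 2.
(x,y)=(0,0): 5·0+4·0=0≤8, 3·0+2·0=0≤7, objective 0.
The best lattice point is (1,0), giving 8.

8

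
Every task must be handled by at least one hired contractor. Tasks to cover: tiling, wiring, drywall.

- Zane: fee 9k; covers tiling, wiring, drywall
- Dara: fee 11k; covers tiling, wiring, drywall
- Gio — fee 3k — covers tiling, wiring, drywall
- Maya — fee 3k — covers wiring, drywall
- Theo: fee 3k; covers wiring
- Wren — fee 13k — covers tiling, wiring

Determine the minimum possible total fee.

3

This is a weighted set-cover instance.
Gio alone covers tiling, wiring, drywall — every task.
Total fee: 3.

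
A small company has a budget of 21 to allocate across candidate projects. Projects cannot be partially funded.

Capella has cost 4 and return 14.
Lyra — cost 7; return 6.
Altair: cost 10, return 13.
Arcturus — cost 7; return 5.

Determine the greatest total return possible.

Capella + Altair + Arcturus: cost 4 + 10 + 7 = 21 ≤ 21, return 14 + 13 + 5 = 32.
Capella + Altair: cost 4 + 10 = 14 ≤ 21, return 14 + 13 = 27.
Capella + Lyra + Altair: cost 4 + 7 + 10 = 21 ≤ 21, return 14 + 6 + 13 = 33.
Best is Capella, Lyra, and Altair with total return 33.

33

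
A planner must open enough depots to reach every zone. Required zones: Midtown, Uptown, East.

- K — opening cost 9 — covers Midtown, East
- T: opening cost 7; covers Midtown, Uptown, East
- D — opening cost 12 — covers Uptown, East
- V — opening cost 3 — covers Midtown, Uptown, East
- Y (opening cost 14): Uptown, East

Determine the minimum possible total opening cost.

V alone covers Midtown, Uptown, East — every zone.
Total opening cost: 3.
No cover costs less than 3.

3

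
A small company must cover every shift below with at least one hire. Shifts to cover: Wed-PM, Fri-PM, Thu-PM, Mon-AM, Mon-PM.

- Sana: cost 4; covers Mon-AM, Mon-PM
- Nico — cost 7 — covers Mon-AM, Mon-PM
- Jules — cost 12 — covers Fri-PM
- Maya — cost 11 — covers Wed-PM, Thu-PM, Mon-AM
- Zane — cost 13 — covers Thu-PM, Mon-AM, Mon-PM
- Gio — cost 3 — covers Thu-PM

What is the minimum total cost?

27

Choose Sana, Jules, and Maya: together they cover Wed-PM, Fri-PM, Thu-PM, Mon-AM, Mon-PM — every shift.
Total cost: 4 + 12 + 11 = 27.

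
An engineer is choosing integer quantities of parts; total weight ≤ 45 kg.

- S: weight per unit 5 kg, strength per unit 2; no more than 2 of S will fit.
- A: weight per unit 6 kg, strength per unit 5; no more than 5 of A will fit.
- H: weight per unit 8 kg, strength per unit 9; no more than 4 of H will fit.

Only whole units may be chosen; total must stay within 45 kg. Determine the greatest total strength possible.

2×A and 4×H: weight 44 ≤ 45, strength 2·5 + 4·9 = 46.
1×S, 1×A, and 4×H: weight 43 ≤ 45, strength 1·2 + 1·5 + 4·9 = 43.
Best is 46.

46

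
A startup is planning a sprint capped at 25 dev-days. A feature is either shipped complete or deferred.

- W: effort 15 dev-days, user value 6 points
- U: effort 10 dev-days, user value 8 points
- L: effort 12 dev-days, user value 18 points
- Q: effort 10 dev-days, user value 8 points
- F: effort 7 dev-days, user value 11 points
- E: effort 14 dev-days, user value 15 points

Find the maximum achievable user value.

Allowing fractional choices, the relaxed optimum would be about 35.4, but features are indivisible.
F + E: effort 7 + 14 = 21 ≤ 25, user value 11 + 15 = 26.
L + F: effort 12 + 7 = 19 ≤ 25, user value 18 + 11 = 29.
U + L: effort 10 + 12 = 22 ≤ 25, user value 8 + 18 = 26.
Best is L and F with total user value 29.

29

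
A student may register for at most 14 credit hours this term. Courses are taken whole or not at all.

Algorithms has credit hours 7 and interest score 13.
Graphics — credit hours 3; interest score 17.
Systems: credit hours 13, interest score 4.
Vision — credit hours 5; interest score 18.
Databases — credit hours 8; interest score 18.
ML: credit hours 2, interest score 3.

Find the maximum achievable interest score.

Graphics + Vision + ML: credit hours 3 + 5 + 2 = 10 ≤ 14, interest score 17 + 18 + 3 = 38.
Graphics + Databases + ML: credit hours 3 + 8 + 2 = 13 ≤ 14, interest score 17 + 18 + 3 = 38.
The maximum interest score is 38; one optimal choice is Graphics, Vision, and ML.

38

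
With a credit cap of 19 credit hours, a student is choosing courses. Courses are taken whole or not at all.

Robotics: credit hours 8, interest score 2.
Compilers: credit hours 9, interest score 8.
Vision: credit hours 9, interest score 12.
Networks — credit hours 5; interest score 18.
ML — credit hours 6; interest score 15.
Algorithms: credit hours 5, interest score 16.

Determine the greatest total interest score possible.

49

This is an integer program with binary decision variables.
Allowing fractional choices, the relaxed optimum would be about 53.0, but courses are indivisible.
Networks + ML + Algorithms: credit hours 5 + 6 + 5 = 16 ≤ 19, interest score 18 + 15 + 16 = 49.
Compilers + Networks + Algorithms: credit hours 9 + 5 + 5 = 19 ≤ 19, interest score 8 + 18 + 16 = 42.
Vision + Networks + Algorithms: credit hours 9 + 5 + 5 = 19 ≤ 19, interest score 12 + 18 + 16 = 46.
Best is Networks, ML, and Algorithms with total interest score 49.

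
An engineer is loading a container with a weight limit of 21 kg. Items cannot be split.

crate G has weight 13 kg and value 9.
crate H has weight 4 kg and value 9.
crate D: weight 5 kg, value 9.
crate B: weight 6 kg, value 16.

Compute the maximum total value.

This is a 0-1 knapsack instance.
Take crate H, crate D, and crate B: weight 4 + 5 + 6 = 15 ≤ 21, value 9 + 9 + 16 = 34.
No other feasible combination does better.

34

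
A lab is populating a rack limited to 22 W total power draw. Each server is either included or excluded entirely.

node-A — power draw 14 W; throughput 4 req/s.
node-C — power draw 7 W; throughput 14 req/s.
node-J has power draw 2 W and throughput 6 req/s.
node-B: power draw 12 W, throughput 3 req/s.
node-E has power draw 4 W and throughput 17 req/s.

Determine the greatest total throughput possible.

node-C + node-E: power draw 7 + 4 = 11 ≤ 22, throughput 14 + 17 = 31.
node-C + node-J + node-E: power draw 7 + 2 + 4 = 13 ≤ 22, throughput 14 + 6 + 17 = 37.
Best is node-C, node-J, and node-E with total throughput 37.

37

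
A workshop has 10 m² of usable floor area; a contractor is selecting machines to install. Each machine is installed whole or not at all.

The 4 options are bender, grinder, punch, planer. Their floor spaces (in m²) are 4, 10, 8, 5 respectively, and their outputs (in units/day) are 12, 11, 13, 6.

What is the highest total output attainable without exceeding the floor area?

Take bender and planer: floor space 4 + 5 = 9 ≤ 10, output 12 + 6 = 18.
No other feasible combination does better.

18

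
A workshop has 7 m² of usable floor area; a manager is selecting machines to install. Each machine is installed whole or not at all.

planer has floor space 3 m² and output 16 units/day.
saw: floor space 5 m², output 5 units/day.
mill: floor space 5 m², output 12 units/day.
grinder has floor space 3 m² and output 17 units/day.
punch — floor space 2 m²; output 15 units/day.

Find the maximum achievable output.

33

Treat it as a binary knapsack problem.
Allowing fractional choices, the relaxed optimum would be about 42.7, but machines are indivisible.
grinder + punch: floor space 3 + 2 = 5 ≤ 7, output 17 + 15 = 32.
planer + grinder: floor space 3 + 3 = 6 ≤ 7, output 16 + 17 = 33.
Best is planer and grinder with total output 33.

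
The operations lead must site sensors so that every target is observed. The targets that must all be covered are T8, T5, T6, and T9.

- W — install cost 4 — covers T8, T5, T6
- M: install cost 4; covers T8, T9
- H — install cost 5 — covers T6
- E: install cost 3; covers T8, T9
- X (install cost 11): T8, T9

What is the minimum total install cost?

7

Choose W and E: together they cover T8, T5, T6, T9 — every target.
Total install cost: 4 + 3 = 7.
No cover costs less than 7.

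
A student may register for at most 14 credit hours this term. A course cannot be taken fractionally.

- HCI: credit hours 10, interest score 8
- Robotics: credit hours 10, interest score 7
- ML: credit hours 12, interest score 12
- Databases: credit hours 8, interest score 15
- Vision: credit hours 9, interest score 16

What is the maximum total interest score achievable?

16

Allowing fractional choices, the relaxed optimum would be about 25.7, but courses are indivisible.
Databases: credit hours 8 ≤ 14, interest score 15.
Vision: credit hours 9 ≤ 14, interest score 16.
ML: credit hours 12 ≤ 14, interest score 12.
Best is Vision with total interest score 16.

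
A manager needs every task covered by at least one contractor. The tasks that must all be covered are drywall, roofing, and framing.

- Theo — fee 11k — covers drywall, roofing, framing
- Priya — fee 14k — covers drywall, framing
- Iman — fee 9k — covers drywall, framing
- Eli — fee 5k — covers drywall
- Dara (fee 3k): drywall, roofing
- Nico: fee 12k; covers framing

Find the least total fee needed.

11

The greedy cost-per-new-task heuristic would pick Dara and Iman for 12, but a cheaper cover exists.
Theo alone covers drywall, roofing, framing — every task.
Total fee: 11.
No cover costs less than 11.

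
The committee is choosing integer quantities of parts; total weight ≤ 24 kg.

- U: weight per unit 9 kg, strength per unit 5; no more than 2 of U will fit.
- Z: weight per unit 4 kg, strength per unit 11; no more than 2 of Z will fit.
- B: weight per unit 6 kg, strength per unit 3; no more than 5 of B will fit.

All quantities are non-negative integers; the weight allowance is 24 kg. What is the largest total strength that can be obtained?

1×U, 2×Z, and 1×B: weight 23 ≤ 24, strength 1·5 + 2·11 + 1·3 = 30.
2×Z and 2×B: weight 20 ≤ 24, strength 2·11 + 2·3 = 28.
Best is 30.

30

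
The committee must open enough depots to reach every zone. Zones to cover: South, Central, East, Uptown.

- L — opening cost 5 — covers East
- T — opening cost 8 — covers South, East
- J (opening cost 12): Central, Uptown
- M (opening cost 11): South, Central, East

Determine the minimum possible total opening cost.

20

The greedy cost-per-new-zone heuristic would pick M and J for 23, but a cheaper cover exists.
Choose T and J: together they cover South, Central, East, Uptown — every zone.
Total opening cost: 8 + 12 = 20.
No cover costs less than 20.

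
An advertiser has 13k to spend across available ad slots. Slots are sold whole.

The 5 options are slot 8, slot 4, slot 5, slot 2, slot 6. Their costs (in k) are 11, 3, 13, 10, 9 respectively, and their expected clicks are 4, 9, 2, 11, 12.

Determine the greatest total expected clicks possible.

21

Allowing fractional choices, the relaxed optimum would be about 22.1, but ad slots are indivisible.
slot 4 + slot 2: cost 3 + 10 = 13 ≤ 13, expected clicks 9 + 11 = 20.
slot 6: cost 9 ≤ 13, expected clicks 12.
slot 4 + slot 6: cost 3 + 9 = 12 ≤ 13, expected clicks 9 + 12 = 21.
Best is slot 4 and slot 6 with total expected clicks 21.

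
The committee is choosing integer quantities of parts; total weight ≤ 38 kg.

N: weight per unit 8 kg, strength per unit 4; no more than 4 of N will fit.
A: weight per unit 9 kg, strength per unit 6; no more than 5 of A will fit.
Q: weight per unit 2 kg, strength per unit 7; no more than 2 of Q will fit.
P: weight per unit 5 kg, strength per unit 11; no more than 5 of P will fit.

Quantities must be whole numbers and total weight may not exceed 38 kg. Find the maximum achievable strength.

75

Q has the best ratio (7/2); taking only Q gives at most 2×7 = 14 (stopped by the supply cap of 2).
Mixing does better — 1×A, 2×Q, and 5×P: weight 38 ≤ 38, strength 1·6 + 2·7 + 5·11 = 75.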